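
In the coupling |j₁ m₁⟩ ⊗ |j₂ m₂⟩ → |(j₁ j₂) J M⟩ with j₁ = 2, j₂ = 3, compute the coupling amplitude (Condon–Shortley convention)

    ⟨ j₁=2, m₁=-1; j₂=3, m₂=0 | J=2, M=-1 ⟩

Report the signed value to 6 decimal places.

j₁+j₂−J=3  J+j₁−j₂=1  J−j₁+j₂=3  j₁+j₂+J+1=8
(j₁±m₁, j₂±m₂, J±M) = (1,3,3,3,1,3)
P² = 81/14
sum k=2..3:
  [2] +1/4 = 1/4
  [3] −1/36 = -1/36
S = 2/9
C² = P²·S² = 2/7 ; C = +0.534522

+√(2/7) = +0.534522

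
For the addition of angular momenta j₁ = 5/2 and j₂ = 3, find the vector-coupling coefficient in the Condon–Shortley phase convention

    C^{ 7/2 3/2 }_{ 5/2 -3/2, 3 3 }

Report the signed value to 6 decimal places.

+√(2/7) = +0.534522

√[8·2!3!4!/10! · 1!4!6!0!5!2!] = √(18432/7)
  +(−1)^2/∏(2,0,2,4,1,0)! = 1/96  (running 1/96)
⟨..|..⟩ = √(18432/7)·(1/96) = +0.534522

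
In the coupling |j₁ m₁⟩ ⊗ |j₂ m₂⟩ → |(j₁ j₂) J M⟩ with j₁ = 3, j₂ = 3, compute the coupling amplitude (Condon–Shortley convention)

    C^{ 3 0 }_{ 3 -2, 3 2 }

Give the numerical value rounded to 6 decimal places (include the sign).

−√(1/6) = -0.408248

j₁+j₂−J=3  J+j₁−j₂=3  J−j₁+j₂=3  j₁+j₂+J+1=10
(j₁±m₁, j₂±m₂, J±M) = (1,5,5,1,3,3)
P² = 216
sum k=2..3:
  [2] +1/72 = 1/72
  [3] −1/24 = -1/24
S = -1/36
C² = P²·S² = 1/6 ; C = -0.408248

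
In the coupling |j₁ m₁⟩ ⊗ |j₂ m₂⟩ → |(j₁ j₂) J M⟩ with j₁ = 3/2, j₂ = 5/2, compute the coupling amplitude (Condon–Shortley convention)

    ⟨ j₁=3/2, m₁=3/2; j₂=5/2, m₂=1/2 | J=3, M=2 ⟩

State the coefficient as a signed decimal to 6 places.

+0.707107

√[7·1!2!4!/8! · 3!0!3!2!5!1!] = √(72)
  +(−1)^0/∏(0,1,0,3,2,1)! = 1/12  (running 1/12)
⟨..|..⟩ = √(72)·(1/12) = +0.707107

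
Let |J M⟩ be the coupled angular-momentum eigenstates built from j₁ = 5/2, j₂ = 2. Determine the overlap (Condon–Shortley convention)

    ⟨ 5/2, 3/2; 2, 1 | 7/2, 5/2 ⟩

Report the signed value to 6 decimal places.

√[8·1!4!3!/9! · 4!1!3!1!6!1!] = √(2304/7)
  +(−1)^0/∏(0,1,1,3,3,0)! = 1/36  (running 1/36)
  +(−1)^1/∏(1,0,0,2,4,1)! = -1/48  (running 1/144)
⟨..|..⟩ = √(2304/7)·(1/144) = +0.125988

+0.125988  (= +√(1/63))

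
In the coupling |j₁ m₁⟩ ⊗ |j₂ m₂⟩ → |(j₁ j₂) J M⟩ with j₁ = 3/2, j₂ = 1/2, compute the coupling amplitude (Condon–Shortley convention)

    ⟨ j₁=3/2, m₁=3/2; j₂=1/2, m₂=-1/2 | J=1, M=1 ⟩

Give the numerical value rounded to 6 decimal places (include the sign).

j₁+j₂−J=1  J+j₁−j₂=2  J−j₁+j₂=0  j₁+j₂+J+1=4
(j₁±m₁, j₂±m₂, J±M) = (3,0,0,1,2,0)
P² = 3
sum k=0..0:
  [0] +1/2 = 1/2
S = 1/2
C² = P²·S² = 3/4 ; C = +0.866025

+√(3/4) = +0.866025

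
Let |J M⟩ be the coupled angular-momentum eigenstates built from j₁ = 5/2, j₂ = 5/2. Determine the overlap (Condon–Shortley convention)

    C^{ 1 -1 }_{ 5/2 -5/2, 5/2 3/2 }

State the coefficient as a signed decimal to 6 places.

triangle: 4!*1!*1!/7! = 24/5040
(j±m)!: 0!*5!*4!*1!*0!*2! = 5760
prefactor² = (2J+1)*Δ*N² = 576/7
  k=4: +1/(4!*0!*1!*0!*0!*1!) = 1/24
Σ = 1/24  ⇒  CG² = 576/7*1/24² = 1/7
CG = +√(1/7) = +0.377964

+0.377964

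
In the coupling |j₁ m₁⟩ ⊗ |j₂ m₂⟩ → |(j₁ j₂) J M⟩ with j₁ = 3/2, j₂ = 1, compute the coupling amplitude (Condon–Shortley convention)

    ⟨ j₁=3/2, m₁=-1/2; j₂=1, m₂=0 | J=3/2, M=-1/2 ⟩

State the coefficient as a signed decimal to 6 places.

triangle: 1!·2!·1!/5! = 2/120
(j±m)!: 1!·2!·1!·1!·1!·2! = 4
prefactor² = (2J+1)·Δ·N² = 4/15
  k=0: +1/(0!·1!·2!·1!·0!·0!) = 1/2
  k=1: −1/(1!·0!·1!·0!·1!·1!) = -1
Σ = -1/2  ⇒  CG² = 4/15·(-1/2)² = 1/15
CG = −√(1/15) = -0.258199

-0.258199  (= −√(1/15))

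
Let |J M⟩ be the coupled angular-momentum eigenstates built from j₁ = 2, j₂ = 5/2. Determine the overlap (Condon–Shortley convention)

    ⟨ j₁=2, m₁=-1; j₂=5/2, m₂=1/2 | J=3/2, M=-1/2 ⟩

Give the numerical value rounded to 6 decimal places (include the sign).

+0.487950

√[4·3!1!2!/7! · 1!3!3!2!1!2!] = √(48/35)
  +(−1)^2/∏(2,1,1,1,0,1)! = 1/2  (running 1/2)
  +(−1)^3/∏(3,0,0,0,1,2)! = -1/12  (running 5/12)
⟨..|..⟩ = √(48/35)·(5/12) = +0.487950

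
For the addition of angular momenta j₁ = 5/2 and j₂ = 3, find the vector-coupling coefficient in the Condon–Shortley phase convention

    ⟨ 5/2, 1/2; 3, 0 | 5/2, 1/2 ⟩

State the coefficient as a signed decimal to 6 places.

-0.276026

j₁+j₂−J=3  J+j₁−j₂=2  J−j₁+j₂=3  j₁+j₂+J+1=9
(j₁±m₁, j₂±m₂, J±M) = (3,2,3,3,3,2)
P² = 216/35
sum k=0..2:
  [0] +1/72 = 1/72
  [1] −1/4 = -1/4
  [2] +1/8 = 1/8
S = -1/9
C² = P²·S² = 8/105 ; C = -0.276026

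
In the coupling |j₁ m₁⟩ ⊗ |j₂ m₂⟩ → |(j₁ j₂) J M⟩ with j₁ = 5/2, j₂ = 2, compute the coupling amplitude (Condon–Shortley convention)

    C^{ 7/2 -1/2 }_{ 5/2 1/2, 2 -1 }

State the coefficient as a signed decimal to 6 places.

√[8·1!4!3!/9! · 3!2!1!3!3!4!] = √(1152/35)
  +(−1)^0/∏(0,1,2,1,2,2)! = 1/8  (running 1/8)
  +(−1)^1/∏(1,0,1,0,3,3)! = -1/36  (running 7/72)
⟨..|..⟩ = √(1152/35)·(7/72) = +0.557773

+0.557773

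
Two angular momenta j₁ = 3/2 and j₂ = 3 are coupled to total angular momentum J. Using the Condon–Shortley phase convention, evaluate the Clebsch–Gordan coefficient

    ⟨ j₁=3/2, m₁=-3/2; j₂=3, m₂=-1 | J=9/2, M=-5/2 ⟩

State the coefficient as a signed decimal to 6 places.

j₁+j₂−J=0  J+j₁−j₂=3  J−j₁+j₂=6  j₁+j₂+J+1=10
(j₁±m₁, j₂±m₂, J±M) = (0,3,2,4,2,7)
P² = 34560
sum k=0..0:
  [0] +1/288 = 1/288
S = 1/288
C² = P²·S² = 5/12 ; C = +0.645497

+√(5/12) ≈ +0.645497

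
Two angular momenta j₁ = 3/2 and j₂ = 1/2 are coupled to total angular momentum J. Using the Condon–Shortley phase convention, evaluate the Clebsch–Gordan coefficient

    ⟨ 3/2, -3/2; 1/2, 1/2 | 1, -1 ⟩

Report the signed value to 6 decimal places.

-0.866025

triangle: 1!×2!×0!/4! = 2/24
(j±m)!: 0!×3!×1!×0!×0!×2! = 12
prefactor² = (2J+1)×Δ×N² = 3
  k=1: −1/(1!×0!×2!×0!×0!×0!) = -1/2
Σ = -1/2  ⇒  CG² = 3×(-1/2)² = 3/4
CG = −√(3/4) = -0.866025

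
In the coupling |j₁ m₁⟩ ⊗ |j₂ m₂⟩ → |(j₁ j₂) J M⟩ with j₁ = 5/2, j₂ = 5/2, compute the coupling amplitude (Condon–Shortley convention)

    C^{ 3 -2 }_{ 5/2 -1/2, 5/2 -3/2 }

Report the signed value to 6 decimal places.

√[7·2!3!3!/9! · 2!3!1!4!1!5!] = √(48)
  +(−1)^0/∏(0,2,3,1,0,2)! = 1/24  (running 1/24)
  +(−1)^1/∏(1,1,2,0,1,3)! = -1/12  (running -1/24)
⟨..|..⟩ = √(48)·(-1/24) = -0.288675

-0.288675  (= −√(1/12))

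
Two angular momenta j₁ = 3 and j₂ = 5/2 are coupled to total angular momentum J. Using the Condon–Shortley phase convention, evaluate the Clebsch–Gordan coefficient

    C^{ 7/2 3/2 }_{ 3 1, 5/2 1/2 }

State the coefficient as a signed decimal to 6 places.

triangle: 2!*4!*3!/10! = 288/3628800
(j±m)!: 4!*2!*3!*2!*5!*2! = 138240
prefactor² = (2J+1)*Δ*N² = 3072/35
  k=0: +1/(0!*2!*2!*3!*2!*0!) = 1/48
  k=1: −1/(1!*1!*1!*2!*3!*1!) = -1/12
  k=2: +1/(2!*0!*0!*1!*4!*2!) = 1/96
Σ = -5/96  ⇒  CG² = 3072/35*(-5/96)² = 5/21
CG = −√(5/21) = -0.487950

−√(5/21) = -0.487950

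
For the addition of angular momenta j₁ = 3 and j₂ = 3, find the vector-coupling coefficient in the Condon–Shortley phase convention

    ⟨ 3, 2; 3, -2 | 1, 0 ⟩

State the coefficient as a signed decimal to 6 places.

triangle: 5!×1!×1!/8! = 120/40320
(j±m)!: 5!×1!×1!×5!×1!×1! = 14400
prefactor² = (2J+1)×Δ×N² = 900/7
  k=0: +1/(0!×5!×1!×1!×0!×0!) = 1/120
  k=1: −1/(1!×4!×0!×0!×1!×1!) = -1/24
Σ = -1/30  ⇒  CG² = 900/7×(-1/30)² = 1/7
CG = −√(1/7) = -0.377964

-0.377964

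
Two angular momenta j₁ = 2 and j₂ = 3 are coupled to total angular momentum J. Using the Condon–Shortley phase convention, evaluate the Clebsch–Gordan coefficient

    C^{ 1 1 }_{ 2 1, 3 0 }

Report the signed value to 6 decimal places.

−√(3/35) ≈ -0.292770

j₁+j₂−J=4  J+j₁−j₂=0  J−j₁+j₂=2  j₁+j₂+J+1=7
(j₁±m₁, j₂±m₂, J±M) = (3,1,3,3,2,0)
P² = 432/35
sum k=1..1:
  [1] −1/12 = -1/12
S = -1/12
C² = P²·S² = 3/35 ; C = -0.292770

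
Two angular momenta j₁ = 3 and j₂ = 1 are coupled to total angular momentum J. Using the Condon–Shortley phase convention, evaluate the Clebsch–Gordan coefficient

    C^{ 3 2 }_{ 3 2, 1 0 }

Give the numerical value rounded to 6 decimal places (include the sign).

triangle: 1!*5!*1!/8! = 120/40320
(j±m)!: 5!*1!*1!*1!*5!*1! = 14400
prefactor² = (2J+1)*Δ*N² = 300
  k=0: +1/(0!*1!*1!*1!*4!*0!) = 1/24
  k=1: −1/(1!*0!*0!*0!*5!*1!) = -1/120
Σ = 1/30  ⇒  CG² = 300*1/30² = 1/3
CG = +√(1/3) = +0.577350

+√(1/3) = +0.577350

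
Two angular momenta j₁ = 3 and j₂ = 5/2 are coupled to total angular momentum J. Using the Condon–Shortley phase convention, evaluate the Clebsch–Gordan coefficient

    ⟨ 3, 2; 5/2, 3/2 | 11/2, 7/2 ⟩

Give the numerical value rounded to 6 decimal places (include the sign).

+0.738549  (= +√(6/11))

√[12·0!6!5!/12! · 5!1!4!1!9!2!] = √(49766400/11)
  +(−1)^0/∏(0,0,1,4,5,1)! = 1/2880  (running 1/2880)
⟨..|..⟩ = √(49766400/11)·(1/2880) = +0.738549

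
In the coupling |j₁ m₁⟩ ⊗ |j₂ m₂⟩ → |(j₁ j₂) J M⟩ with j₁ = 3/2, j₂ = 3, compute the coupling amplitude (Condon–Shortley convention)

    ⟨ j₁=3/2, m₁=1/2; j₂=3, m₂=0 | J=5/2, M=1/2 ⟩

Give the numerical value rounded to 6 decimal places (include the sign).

−√(6/35) ≈ -0.414039

triangle: 2!*1!*4!/8! = 48/40320
(j±m)!: 2!*1!*3!*3!*3!*2! = 864
prefactor² = (2J+1)*Δ*N² = 216/35
  k=0: +1/(0!*2!*1!*3!*0!*1!) = 1/12
  k=1: −1/(1!*1!*0!*2!*1!*2!) = -1/4
Σ = -1/6  ⇒  CG² = 216/35*(-1/6)² = 6/35
CG = −√(6/35) = -0.414039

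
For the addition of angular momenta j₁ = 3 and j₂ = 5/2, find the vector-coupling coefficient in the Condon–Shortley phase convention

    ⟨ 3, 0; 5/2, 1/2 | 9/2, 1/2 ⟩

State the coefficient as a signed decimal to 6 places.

√[10·1!5!4!/11! · 3!3!3!2!5!4!] = √(69120/77)
  +(−1)^0/∏(0,1,3,3,2,1)! = 1/72  (running 1/72)
  +(−1)^1/∏(1,0,2,2,3,2)! = -1/48  (running -1/144)
⟨..|..⟩ = √(69120/77)·(-1/144) = -0.208063

-0.208063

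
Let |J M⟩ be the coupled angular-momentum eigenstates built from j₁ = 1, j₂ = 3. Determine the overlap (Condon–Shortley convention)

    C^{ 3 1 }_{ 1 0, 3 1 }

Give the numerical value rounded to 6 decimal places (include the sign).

−√(1/12) = -0.288675

triangle: 1!×1!×5!/8! = 120/40320
(j±m)!: 1!×1!×4!×2!×4!×2! = 2304
prefactor² = (2J+1)×Δ×N² = 48
  k=0: +1/(0!×1!×1!×4!×0!×1!) = 1/24
  k=1: −1/(1!×0!×0!×3!×1!×2!) = -1/12
Σ = -1/24  ⇒  CG² = 48×(-1/24)² = 1/12
CG = −√(1/12) = -0.288675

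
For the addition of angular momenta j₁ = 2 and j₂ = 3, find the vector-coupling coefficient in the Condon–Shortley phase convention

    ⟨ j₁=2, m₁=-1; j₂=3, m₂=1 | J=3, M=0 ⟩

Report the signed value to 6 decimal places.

j₁+j₂−J=2  J+j₁−j₂=2  J−j₁+j₂=4  j₁+j₂+J+1=9
(j₁±m₁, j₂±m₂, J±M) = (1,3,4,2,3,3)
P² = 96/5
sum k=1..2:
  [1] −1/12 = -1/12
  [2] +1/8 = 1/8
S = 1/24
C² = P²·S² = 1/30 ; C = +0.182574

+√(1/30) = +0.182574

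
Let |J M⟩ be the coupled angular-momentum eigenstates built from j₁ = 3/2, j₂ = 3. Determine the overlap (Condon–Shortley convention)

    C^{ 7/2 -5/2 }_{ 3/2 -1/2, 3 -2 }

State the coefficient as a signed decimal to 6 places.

+0.377964

√[8·1!2!5!/9! · 1!2!1!5!1!6!] = √(6400/7)
  +(−1)^0/∏(0,1,2,1,0,4)! = 1/48  (running 1/48)
  +(−1)^1/∏(1,0,1,0,1,5)! = -1/120  (running 1/80)
⟨..|..⟩ = √(6400/7)·(1/80) = +0.377964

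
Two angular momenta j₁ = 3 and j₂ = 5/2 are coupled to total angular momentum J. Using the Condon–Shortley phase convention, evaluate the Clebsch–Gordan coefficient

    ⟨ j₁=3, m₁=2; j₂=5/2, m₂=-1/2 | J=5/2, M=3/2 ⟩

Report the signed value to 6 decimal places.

−√(1/14) ≈ -0.267261

j₁+j₂−J=3  J+j₁−j₂=3  J−j₁+j₂=2  j₁+j₂+J+1=9
(j₁±m₁, j₂±m₂, J±M) = (5,1,2,3,4,1)
P² = 288/7
sum k=0..1:
  [0] +1/24 = 1/24
  [1] −1/12 = -1/12
S = -1/24
C² = P²·S² = 1/14 ; C = -0.267261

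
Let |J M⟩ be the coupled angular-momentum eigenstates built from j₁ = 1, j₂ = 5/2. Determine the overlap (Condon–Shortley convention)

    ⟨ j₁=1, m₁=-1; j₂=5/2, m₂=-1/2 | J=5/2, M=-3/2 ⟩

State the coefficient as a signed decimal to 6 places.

-0.676123  (= −√(16/35))

j₁+j₂−J=1  J+j₁−j₂=1  J−j₁+j₂=4  j₁+j₂+J+1=7
(j₁±m₁, j₂±m₂, J±M) = (0,2,2,3,1,4)
P² = 576/35
sum k=1..1:
  [1] −1/6 = -1/6
S = -1/6
C² = P²·S² = 16/35 ; C = -0.676123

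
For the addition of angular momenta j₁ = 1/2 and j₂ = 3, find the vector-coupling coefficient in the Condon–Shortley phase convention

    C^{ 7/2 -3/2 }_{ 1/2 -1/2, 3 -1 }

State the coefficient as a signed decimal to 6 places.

j₁+j₂−J=0  J+j₁−j₂=1  J−j₁+j₂=6  j₁+j₂+J+1=8
(j₁±m₁, j₂±m₂, J±M) = (0,1,2,4,2,5)
P² = 11520/7
sum k=0..0:
  [0] +1/48 = 1/48
S = 1/48
C² = P²·S² = 5/7 ; C = +0.845154

+√(5/7) = +0.845154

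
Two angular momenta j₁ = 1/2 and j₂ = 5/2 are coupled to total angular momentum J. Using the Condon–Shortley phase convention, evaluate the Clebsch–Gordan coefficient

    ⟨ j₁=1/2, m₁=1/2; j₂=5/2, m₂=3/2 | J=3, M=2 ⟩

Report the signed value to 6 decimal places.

√[7·0!1!5!/7! · 1!0!4!1!5!1!] = √(480)
  +(−1)^0/∏(0,0,0,4,1,1)! = 1/24  (running 1/24)
⟨..|..⟩ = √(480)·(1/24) = +0.912871

+√(5/6) = +0.912871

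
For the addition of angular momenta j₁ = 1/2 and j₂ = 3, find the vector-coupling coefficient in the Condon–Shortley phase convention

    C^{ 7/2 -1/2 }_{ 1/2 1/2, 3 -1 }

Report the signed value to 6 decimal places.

j₁+j₂−J=0  J+j₁−j₂=1  J−j₁+j₂=6  j₁+j₂+J+1=8
(j₁±m₁, j₂±m₂, J±M) = (1,0,2,4,3,4)
P² = 6912/7
sum k=0..0:
  [0] +1/48 = 1/48
S = 1/48
C² = P²·S² = 3/7 ; C = +0.654654

+√(3/7) ≈ +0.654654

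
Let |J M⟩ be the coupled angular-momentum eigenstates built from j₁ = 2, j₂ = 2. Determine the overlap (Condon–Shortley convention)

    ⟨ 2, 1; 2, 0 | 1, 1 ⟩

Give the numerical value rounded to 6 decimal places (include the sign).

triangle: 3!×1!×1!/6! = 6/720
(j±m)!: 3!×1!×2!×2!×2!×0! = 48
prefactor² = (2J+1)×Δ×N² = 6/5
  k=1: −1/(1!×2!×0!×1!×1!×0!) = -1/2
Σ = -1/2  ⇒  CG² = 6/5×(-1/2)² = 3/10
CG = −√(3/10) = -0.547723

-0.547723  (= −√(3/10))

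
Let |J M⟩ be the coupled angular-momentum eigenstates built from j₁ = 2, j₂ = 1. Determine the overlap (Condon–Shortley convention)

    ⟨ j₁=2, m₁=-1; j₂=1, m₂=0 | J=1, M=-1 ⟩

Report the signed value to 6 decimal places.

-0.547723

√[3·2!2!0!/5! · 1!3!1!1!0!2!] = √(6/5)
  +(−1)^1/∏(1,1,2,0,0,0)! = -1/2  (running -1/2)
⟨..|..⟩ = √(6/5)·(-1/2) = -0.547723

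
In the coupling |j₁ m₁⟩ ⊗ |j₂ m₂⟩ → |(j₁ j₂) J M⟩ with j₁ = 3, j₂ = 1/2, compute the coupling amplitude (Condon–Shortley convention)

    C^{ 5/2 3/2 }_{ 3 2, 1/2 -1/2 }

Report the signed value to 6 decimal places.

+0.845154  (= +√(5/7))

triangle: 1!*5!*0!/7! = 120/5040
(j±m)!: 5!*1!*0!*1!*4!*1! = 2880
prefactor² = (2J+1)*Δ*N² = 2880/7
  k=0: +1/(0!*1!*1!*0!*4!*0!) = 1/24
Σ = 1/24  ⇒  CG² = 2880/7*1/24² = 5/7
CG = +√(5/7) = +0.845154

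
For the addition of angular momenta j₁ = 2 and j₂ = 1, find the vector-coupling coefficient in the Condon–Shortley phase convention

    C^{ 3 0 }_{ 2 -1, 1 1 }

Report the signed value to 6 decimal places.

+√(1/5) ≈ +0.447214

j₁+j₂−J=0  J+j₁−j₂=4  J−j₁+j₂=2  j₁+j₂+J+1=7
(j₁±m₁, j₂±m₂, J±M) = (1,3,2,0,3,3)
P² = 144/5
sum k=0..0:
  [0] +1/12 = 1/12
S = 1/12
C² = P²·S² = 1/5 ; C = +0.447214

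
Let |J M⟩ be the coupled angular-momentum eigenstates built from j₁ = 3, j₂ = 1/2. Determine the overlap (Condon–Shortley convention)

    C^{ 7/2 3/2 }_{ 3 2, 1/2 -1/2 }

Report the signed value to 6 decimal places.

√[8·0!6!1!/8! · 5!1!0!1!5!2!] = √(28800/7)
  +(−1)^0/∏(0,0,1,0,5,1)! = 1/120  (running 1/120)
⟨..|..⟩ = √(28800/7)·(1/120) = +0.534522

+√(2/7) = +0.534522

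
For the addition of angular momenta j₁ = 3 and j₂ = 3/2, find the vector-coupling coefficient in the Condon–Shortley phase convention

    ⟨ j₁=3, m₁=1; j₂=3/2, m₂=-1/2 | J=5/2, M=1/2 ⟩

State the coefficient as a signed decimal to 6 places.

j₁+j₂−J=2  J+j₁−j₂=4  J−j₁+j₂=1  j₁+j₂+J+1=8
(j₁±m₁, j₂±m₂, J±M) = (4,2,1,2,3,2)
P² = 288/35
sum k=0..1:
  [0] +1/8 = 1/8
  [1] −1/6 = -1/6
S = -1/24
C² = P²·S² = 1/70 ; C = -0.119523

-0.119523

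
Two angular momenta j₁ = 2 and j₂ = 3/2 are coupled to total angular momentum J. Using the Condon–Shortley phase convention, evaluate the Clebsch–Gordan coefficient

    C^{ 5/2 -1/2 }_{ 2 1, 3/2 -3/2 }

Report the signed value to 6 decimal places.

triangle: 1!×3!×2!/7! = 12/5040
(j±m)!: 3!×1!×0!×3!×2!×3! = 432
prefactor² = (2J+1)×Δ×N² = 216/35
  k=0: +1/(0!×1!×1!×0!×2!×2!) = 1/4
Σ = 1/4  ⇒  CG² = 216/35×1/4² = 27/70
CG = +√(27/70) = +0.621059

+√(27/70) = +0.621059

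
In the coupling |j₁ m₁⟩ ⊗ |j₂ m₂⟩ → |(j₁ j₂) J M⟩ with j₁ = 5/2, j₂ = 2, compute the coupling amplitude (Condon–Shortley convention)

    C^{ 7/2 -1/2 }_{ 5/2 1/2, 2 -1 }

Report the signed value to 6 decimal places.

+√(14/45) = +0.557773

√[8·1!4!3!/9! · 3!2!1!3!3!4!] = √(1152/35)
  +(−1)^0/∏(0,1,2,1,2,2)! = 1/8  (running 1/8)
  +(−1)^1/∏(1,0,1,0,3,3)! = -1/36  (running 7/72)
⟨..|..⟩ = √(1152/35)·(7/72) = +0.557773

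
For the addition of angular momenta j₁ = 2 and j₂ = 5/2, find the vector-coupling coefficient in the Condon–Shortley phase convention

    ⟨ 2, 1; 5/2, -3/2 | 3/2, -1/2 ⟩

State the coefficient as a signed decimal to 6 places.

-0.138013  (= −√(2/105))

√[4·3!1!2!/7! · 3!1!1!4!1!2!] = √(96/35)
  +(−1)^0/∏(0,3,1,1,0,1)! = 1/6  (running 1/6)
  +(−1)^1/∏(1,2,0,0,1,2)! = -1/4  (running -1/12)
⟨..|..⟩ = √(96/35)·(-1/12) = -0.138013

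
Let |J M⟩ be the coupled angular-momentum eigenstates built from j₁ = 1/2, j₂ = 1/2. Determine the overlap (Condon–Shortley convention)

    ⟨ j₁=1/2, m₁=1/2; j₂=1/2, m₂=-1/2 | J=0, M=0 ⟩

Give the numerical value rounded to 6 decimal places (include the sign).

√[1·1!0!0!/2! · 1!0!0!1!0!0!] = √(1/2)
  +(−1)^0/∏(0,1,0,0,0,0)! = 1  (running 1)
⟨..|..⟩ = √(1/2)·(1) = +0.707107

+0.707107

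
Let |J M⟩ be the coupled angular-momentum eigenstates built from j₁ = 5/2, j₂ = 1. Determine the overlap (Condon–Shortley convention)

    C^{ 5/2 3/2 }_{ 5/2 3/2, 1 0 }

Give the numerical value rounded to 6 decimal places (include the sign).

√[6·1!4!1!/7! · 4!1!1!1!4!1!] = √(576/35)
  +(−1)^0/∏(0,1,1,1,3,0)! = 1/6  (running 1/6)
  +(−1)^1/∏(1,0,0,0,4,1)! = -1/24  (running 1/8)
⟨..|..⟩ = √(576/35)·(1/8) = +0.507093

+0.507093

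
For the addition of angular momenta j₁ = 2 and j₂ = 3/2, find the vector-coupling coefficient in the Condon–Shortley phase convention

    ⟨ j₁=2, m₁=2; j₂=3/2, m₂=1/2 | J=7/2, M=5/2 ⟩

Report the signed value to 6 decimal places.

+√(3/7) = +0.654654

√[8·0!4!3!/8! · 4!0!2!1!6!1!] = √(6912/7)
  +(−1)^0/∏(0,0,0,2,4,1)! = 1/48  (running 1/48)
⟨..|..⟩ = √(6912/7)·(1/48) = +0.654654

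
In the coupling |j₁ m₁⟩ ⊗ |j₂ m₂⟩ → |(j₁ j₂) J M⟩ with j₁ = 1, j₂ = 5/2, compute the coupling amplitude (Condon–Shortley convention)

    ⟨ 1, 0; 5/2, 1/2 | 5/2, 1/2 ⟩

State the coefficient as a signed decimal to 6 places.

−√(1/35) ≈ -0.169031

√[6·1!1!4!/7! · 1!1!3!2!3!2!] = √(144/35)
  +(−1)^0/∏(0,1,1,3,0,1)! = 1/6  (running 1/6)
  +(−1)^1/∏(1,0,0,2,1,2)! = -1/4  (running -1/12)
⟨..|..⟩ = √(144/35)·(-1/12) = -0.169031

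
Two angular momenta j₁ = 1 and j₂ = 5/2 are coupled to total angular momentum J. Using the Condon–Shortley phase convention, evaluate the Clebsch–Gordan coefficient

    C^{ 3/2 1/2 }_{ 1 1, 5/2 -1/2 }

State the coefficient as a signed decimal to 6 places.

j₁+j₂−J=2  J+j₁−j₂=0  J−j₁+j₂=3  j₁+j₂+J+1=6
(j₁±m₁, j₂±m₂, J±M) = (2,0,2,3,2,1)
P² = 16/5
sum k=0..0:
  [0] +1/4 = 1/4
S = 1/4
C² = P²·S² = 1/5 ; C = +0.447214

+0.447214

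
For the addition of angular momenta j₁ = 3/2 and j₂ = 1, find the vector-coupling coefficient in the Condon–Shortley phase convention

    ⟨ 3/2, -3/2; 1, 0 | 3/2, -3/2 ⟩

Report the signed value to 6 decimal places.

triangle: 1!*2!*1!/5! = 2/120
(j±m)!: 0!*3!*1!*1!*0!*3! = 36
prefactor² = (2J+1)*Δ*N² = 12/5
  k=1: −1/(1!*0!*2!*0!*0!*1!) = -1/2
Σ = -1/2  ⇒  CG² = 12/5*(-1/2)² = 3/5
CG = −√(3/5) = -0.774597

-0.774597  (= −√(3/5))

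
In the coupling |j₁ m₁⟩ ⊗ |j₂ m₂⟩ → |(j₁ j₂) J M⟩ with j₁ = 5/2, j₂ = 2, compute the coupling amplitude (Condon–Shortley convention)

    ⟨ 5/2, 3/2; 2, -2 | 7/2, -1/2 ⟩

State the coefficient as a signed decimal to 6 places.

triangle: 1!*4!*3!/9! = 144/362880
(j±m)!: 4!*1!*0!*4!*3!*4! = 82944
prefactor² = (2J+1)*Δ*N² = 9216/35
  k=0: +1/(0!*1!*1!*0!*3!*3!) = 1/36
Σ = 1/36  ⇒  CG² = 9216/35*1/36² = 64/315
CG = +√(64/315) = +0.450749

+0.450749  (= +√(64/315))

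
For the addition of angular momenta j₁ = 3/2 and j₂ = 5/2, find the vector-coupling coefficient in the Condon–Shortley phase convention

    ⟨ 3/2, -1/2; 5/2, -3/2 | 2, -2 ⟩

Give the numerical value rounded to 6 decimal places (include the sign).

√[5·2!1!3!/7! · 1!2!1!4!0!4!] = √(96/7)
  +(−1)^1/∏(1,1,1,0,0,3)! = -1/6  (running -1/6)
⟨..|..⟩ = √(96/7)·(-1/6) = -0.617213

-0.617213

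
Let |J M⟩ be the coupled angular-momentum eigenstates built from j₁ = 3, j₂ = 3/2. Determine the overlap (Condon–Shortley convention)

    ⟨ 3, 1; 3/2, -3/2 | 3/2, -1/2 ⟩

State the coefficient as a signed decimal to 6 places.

+0.338062

j₁+j₂−J=3  J+j₁−j₂=3  J−j₁+j₂=0  j₁+j₂+J+1=7
(j₁±m₁, j₂±m₂, J±M) = (4,2,0,3,1,2)
P² = 576/35
sum k=0..0:
  [0] +1/12 = 1/12
S = 1/12
C² = P²·S² = 4/35 ; C = +0.338062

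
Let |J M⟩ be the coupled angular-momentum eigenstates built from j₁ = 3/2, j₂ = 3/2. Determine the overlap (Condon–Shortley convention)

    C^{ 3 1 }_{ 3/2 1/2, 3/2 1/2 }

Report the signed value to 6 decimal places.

√[7·0!3!3!/7! · 2!1!2!1!4!2!] = √(48/5)
  +(−1)^0/∏(0,0,1,2,2,1)! = 1/4  (running 1/4)
⟨..|..⟩ = √(48/5)·(1/4) = +0.774597

+√(3/5) ≈ +0.774597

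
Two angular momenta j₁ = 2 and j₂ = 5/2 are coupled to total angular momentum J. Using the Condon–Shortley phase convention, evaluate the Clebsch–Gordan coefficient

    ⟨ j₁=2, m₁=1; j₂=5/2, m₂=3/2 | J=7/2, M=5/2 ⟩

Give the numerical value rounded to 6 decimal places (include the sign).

−√(1/63) ≈ -0.125988

j₁+j₂−J=1  J+j₁−j₂=3  J−j₁+j₂=4  j₁+j₂+J+1=9
(j₁±m₁, j₂±m₂, J±M) = (3,1,4,1,6,1)
P² = 2304/7
sum k=0..1:
  [0] +1/48 = 1/48
  [1] −1/36 = -1/36
S = -1/144
C² = P²·S² = 1/63 ; C = -0.125988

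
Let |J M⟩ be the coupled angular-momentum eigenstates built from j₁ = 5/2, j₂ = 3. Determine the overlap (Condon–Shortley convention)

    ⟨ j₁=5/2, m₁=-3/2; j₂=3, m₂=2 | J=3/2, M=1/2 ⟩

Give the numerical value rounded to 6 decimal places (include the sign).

-0.218218

√[4·4!1!2!/8! · 1!4!5!1!2!1!] = √(192/7)
  +(−1)^3/∏(3,1,1,2,0,0)! = -1/12  (running -1/12)
  +(−1)^4/∏(4,0,0,1,1,1)! = 1/24  (running -1/24)
⟨..|..⟩ = √(192/7)·(-1/24) = -0.218218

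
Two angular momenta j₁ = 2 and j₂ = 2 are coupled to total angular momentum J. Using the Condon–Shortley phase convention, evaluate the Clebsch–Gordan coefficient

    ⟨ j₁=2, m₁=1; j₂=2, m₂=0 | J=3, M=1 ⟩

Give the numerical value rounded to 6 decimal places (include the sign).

j₁+j₂−J=1  J+j₁−j₂=3  J−j₁+j₂=3  j₁+j₂+J+1=8
(j₁±m₁, j₂±m₂, J±M) = (3,1,2,2,4,2)
P² = 36/5
sum k=0..1:
  [0] +1/4 = 1/4
  [1] −1/12 = -1/12
S = 1/6
C² = P²·S² = 1/5 ; C = +0.447214

+√(1/5) = +0.447214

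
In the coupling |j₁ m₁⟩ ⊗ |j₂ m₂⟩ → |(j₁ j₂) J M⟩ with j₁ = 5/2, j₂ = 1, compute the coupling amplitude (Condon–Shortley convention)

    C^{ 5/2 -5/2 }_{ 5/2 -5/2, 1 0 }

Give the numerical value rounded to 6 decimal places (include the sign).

j₁+j₂−J=1  J+j₁−j₂=4  J−j₁+j₂=1  j₁+j₂+J+1=7
(j₁±m₁, j₂±m₂, J±M) = (0,5,1,1,0,5)
P² = 2880/7
sum k=1..1:
  [1] −1/24 = -1/24
S = -1/24
C² = P²·S² = 5/7 ; C = -0.845154

-0.845154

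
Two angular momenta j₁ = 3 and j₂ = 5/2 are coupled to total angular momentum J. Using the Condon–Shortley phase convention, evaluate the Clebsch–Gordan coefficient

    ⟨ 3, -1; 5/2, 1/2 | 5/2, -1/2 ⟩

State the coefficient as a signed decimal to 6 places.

+0.478091  (= +√(8/35))

√[6·3!3!2!/9! · 2!4!3!2!2!3!] = √(288/35)
  +(−1)^1/∏(1,2,3,2,0,0)! = -1/24  (running -1/24)
  +(−1)^2/∏(2,1,2,1,1,1)! = 1/4  (running 5/24)
  +(−1)^3/∏(3,0,1,0,2,2)! = -1/24  (running 1/6)
⟨..|..⟩ = √(288/35)·(1/6) = +0.478091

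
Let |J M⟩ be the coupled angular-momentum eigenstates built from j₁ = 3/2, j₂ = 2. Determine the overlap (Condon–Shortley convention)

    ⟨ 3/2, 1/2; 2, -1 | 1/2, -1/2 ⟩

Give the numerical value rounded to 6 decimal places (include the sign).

−√(3/10) = -0.547723

triangle: 3!*0!*1!/5! = 6/120
(j±m)!: 2!*1!*1!*3!*0!*1! = 12
prefactor² = (2J+1)*Δ*N² = 6/5
  k=1: −1/(1!*2!*0!*0!*0!*1!) = -1/2
Σ = -1/2  ⇒  CG² = 6/5*(-1/2)² = 3/10
CG = −√(3/10) = -0.547723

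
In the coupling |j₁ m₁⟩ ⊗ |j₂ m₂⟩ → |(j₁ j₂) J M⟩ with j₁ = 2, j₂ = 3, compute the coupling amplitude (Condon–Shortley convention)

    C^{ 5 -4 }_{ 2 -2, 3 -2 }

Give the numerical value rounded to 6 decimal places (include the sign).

j₁+j₂−J=0  J+j₁−j₂=4  J−j₁+j₂=6  j₁+j₂+J+1=11
(j₁±m₁, j₂±m₂, J±M) = (0,4,1,5,1,9)
P² = 4976640
sum k=0..0:
  [0] +1/2880 = 1/2880
S = 1/2880
C² = P²·S² = 3/5 ; C = +0.774597

+√(3/5) ≈ +0.774597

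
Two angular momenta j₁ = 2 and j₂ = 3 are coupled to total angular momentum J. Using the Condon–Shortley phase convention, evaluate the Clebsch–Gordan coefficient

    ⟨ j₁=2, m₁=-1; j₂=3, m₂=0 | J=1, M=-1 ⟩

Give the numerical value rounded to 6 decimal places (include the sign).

−√(3/35) ≈ -0.292770

triangle: 4!×0!×2!/7! = 48/5040
(j±m)!: 1!×3!×3!×3!×0!×2! = 432
prefactor² = (2J+1)×Δ×N² = 432/35
  k=3: −1/(3!×1!×0!×0!×0!×2!) = -1/12
Σ = -1/12  ⇒  CG² = 432/35×(-1/12)² = 3/35
CG = −√(3/35) = -0.292770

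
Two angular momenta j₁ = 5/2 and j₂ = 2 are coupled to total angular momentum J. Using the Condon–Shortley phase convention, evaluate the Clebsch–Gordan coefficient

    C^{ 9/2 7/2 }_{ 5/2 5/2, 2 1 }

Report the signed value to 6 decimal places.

+0.666667  (= +√(4/9))

j₁+j₂−J=0  J+j₁−j₂=5  J−j₁+j₂=4  j₁+j₂+J+1=10
(j₁±m₁, j₂±m₂, J±M) = (5,0,3,1,8,1)
P² = 230400
sum k=0..0:
  [0] +1/720 = 1/720
S = 1/720
C² = P²·S² = 4/9 ; C = +0.666667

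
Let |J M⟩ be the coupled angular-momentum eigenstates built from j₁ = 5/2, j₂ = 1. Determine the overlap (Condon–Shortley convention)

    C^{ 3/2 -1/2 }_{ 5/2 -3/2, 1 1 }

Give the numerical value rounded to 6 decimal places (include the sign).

+√(2/5) = +0.632456

j₁+j₂−J=2  J+j₁−j₂=3  J−j₁+j₂=0  j₁+j₂+J+1=6
(j₁±m₁, j₂±m₂, J±M) = (1,4,2,0,1,2)
P² = 32/5
sum k=2..2:
  [2] +1/4 = 1/4
S = 1/4
C² = P²·S² = 2/5 ; C = +0.632456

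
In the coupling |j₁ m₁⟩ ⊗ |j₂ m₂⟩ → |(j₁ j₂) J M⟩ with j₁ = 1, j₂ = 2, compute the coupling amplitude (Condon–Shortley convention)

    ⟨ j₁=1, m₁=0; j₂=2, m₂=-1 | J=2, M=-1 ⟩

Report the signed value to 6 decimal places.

+0.408248

√[5·1!1!3!/6! · 1!1!1!3!1!3!] = √(3/2)
  +(−1)^0/∏(0,1,1,1,0,2)! = 1/2  (running 1/2)
  +(−1)^1/∏(1,0,0,0,1,3)! = -1/6  (running 1/3)
⟨..|..⟩ = √(3/2)·(1/3) = +0.408248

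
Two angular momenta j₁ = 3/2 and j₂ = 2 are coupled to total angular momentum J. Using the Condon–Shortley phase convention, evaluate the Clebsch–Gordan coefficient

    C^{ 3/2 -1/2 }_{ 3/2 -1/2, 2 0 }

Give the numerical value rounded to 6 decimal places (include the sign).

triangle: 2!*1!*2!/6! = 4/720
(j±m)!: 1!*2!*2!*2!*1!*2! = 16
prefactor² = (2J+1)*Δ*N² = 16/45
  k=1: −1/(1!*1!*1!*1!*0!*1!) = -1
  k=2: +1/(2!*0!*0!*0!*1!*2!) = 1/4
Σ = -3/4  ⇒  CG² = 16/45*(-3/4)² = 1/5
CG = −√(1/5) = -0.447214

−√(1/5) ≈ -0.447214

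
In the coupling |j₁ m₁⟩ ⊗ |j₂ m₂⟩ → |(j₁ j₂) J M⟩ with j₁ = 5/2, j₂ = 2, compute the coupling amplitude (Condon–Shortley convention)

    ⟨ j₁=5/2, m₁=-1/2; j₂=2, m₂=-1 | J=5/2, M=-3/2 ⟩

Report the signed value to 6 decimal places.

-0.414039  (= −√(6/35))

triangle: 2!×3!×2!/8! = 24/40320
(j±m)!: 2!×3!×1!×3!×1!×4! = 1728
prefactor² = (2J+1)×Δ×N² = 216/35
  k=0: +1/(0!×2!×3!×1!×0!×1!) = 1/12
  k=1: −1/(1!×1!×2!×0!×1!×2!) = -1/4
Σ = -1/6  ⇒  CG² = 216/35×(-1/6)² = 6/35
CG = −√(6/35) = -0.414039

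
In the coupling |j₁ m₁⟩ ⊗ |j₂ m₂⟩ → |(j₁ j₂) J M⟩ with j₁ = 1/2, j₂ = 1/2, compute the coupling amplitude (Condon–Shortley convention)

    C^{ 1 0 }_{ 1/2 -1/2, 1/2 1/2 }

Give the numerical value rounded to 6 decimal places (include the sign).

√[3·0!1!1!/3! · 0!1!1!0!1!1!] = √(1/2)
  +(−1)^0/∏(0,0,1,1,0,0)! = 1  (running 1)
⟨..|..⟩ = √(1/2)·(1) = +0.707107

+√(1/2) = +0.707107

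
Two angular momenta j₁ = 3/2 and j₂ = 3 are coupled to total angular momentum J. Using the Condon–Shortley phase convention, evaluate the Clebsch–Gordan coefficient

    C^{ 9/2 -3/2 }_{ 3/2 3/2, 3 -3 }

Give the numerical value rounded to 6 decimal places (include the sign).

j₁+j₂−J=0  J+j₁−j₂=3  J−j₁+j₂=6  j₁+j₂+J+1=10
(j₁±m₁, j₂±m₂, J±M) = (3,0,0,6,3,6)
P² = 1555200/7
sum k=0..0:
  [0] +1/4320 = 1/4320
S = 1/4320
C² = P²·S² = 1/84 ; C = +0.109109

+√(1/84) = +0.109109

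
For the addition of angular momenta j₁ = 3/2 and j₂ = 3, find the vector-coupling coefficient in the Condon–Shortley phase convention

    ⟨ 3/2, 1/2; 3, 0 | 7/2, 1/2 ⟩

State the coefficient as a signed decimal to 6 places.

+√(2/21) = +0.308607

√[8·1!2!5!/9! · 2!1!3!3!4!3!] = √(384/7)
  +(−1)^0/∏(0,1,1,3,1,2)! = 1/12  (running 1/12)
  +(−1)^1/∏(1,0,0,2,2,3)! = -1/24  (running 1/24)
⟨..|..⟩ = √(384/7)·(1/24) = +0.308607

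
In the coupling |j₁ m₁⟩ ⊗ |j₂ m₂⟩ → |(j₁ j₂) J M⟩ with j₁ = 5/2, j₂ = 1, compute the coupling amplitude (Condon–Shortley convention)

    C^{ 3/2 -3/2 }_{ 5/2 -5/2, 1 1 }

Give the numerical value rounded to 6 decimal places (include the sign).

triangle: 2!×3!×0!/6! = 12/720
(j±m)!: 0!×5!×2!×0!×0!×3! = 1440
prefactor² = (2J+1)×Δ×N² = 96
  k=2: +1/(2!×0!×3!×0!×0!×0!) = 1/12
Σ = 1/12  ⇒  CG² = 96×1/12² = 2/3
CG = +√(2/3) = +0.816497

+0.816497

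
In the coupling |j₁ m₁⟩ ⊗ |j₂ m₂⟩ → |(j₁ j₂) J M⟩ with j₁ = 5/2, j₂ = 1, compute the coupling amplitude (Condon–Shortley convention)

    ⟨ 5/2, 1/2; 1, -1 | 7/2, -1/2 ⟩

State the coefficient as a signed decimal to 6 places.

+0.534522  (= +√(2/7))

j₁+j₂−J=0  J+j₁−j₂=5  J−j₁+j₂=2  j₁+j₂+J+1=8
(j₁±m₁, j₂±m₂, J±M) = (3,2,0,2,3,4)
P² = 1152/7
sum k=0..0:
  [0] +1/24 = 1/24
S = 1/24
C² = P²·S² = 2/7 ; C = +0.534522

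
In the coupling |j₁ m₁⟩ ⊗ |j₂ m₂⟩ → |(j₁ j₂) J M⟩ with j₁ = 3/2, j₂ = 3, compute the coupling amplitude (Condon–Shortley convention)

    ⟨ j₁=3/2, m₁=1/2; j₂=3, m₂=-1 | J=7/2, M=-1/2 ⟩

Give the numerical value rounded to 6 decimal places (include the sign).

+0.534522  (= +√(2/7))

j₁+j₂−J=1  J+j₁−j₂=2  J−j₁+j₂=5  j₁+j₂+J+1=9
(j₁±m₁, j₂±m₂, J±M) = (2,1,2,4,3,4)
P² = 512/7
sum k=0..1:
  [0] +1/12 = 1/12
  [1] −1/48 = -1/48
S = 1/16
C² = P²·S² = 2/7 ; C = +0.534522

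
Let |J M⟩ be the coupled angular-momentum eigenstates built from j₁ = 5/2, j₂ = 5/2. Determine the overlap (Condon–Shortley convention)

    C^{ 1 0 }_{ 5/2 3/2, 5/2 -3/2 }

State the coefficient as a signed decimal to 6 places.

−√(9/70) = -0.358569

j₁+j₂−J=4  J+j₁−j₂=1  J−j₁+j₂=1  j₁+j₂+J+1=7
(j₁±m₁, j₂±m₂, J±M) = (4,1,1,4,1,1)
P² = 288/35
sum k=0..1:
  [0] +1/24 = 1/24
  [1] −1/6 = -1/6
S = -1/8
C² = P²·S² = 9/70 ; C = -0.358569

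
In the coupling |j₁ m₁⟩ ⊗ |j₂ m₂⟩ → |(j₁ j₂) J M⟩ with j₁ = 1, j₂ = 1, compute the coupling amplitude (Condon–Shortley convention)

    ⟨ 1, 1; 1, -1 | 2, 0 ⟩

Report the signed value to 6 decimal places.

√[5·0!2!2!/5! · 2!0!0!2!2!2!] = √(8/3)
  +(−1)^0/∏(0,0,0,0,2,2)! = 1/4  (running 1/4)
⟨..|..⟩ = √(8/3)·(1/4) = +0.408248

+0.408248  (= +√(1/6))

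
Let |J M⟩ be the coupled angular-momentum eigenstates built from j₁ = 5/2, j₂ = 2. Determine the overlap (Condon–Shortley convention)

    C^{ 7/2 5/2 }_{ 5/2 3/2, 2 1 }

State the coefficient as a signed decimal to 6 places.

j₁+j₂−J=1  J+j₁−j₂=4  J−j₁+j₂=3  j₁+j₂+J+1=9
(j₁±m₁, j₂±m₂, J±M) = (4,1,3,1,6,1)
P² = 2304/7
sum k=0..1:
  [0] +1/36 = 1/36
  [1] −1/48 = -1/48
S = 1/144
C² = P²·S² = 1/63 ; C = +0.125988

+0.125988  (= +√(1/63))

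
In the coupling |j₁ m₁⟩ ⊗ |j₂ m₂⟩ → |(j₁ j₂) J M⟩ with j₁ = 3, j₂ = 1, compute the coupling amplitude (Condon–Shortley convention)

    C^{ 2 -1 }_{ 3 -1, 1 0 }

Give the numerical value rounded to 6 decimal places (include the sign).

triangle: 2!·4!·0!/7! = 48/5040
(j±m)!: 2!·4!·1!·1!·1!·3! = 288
prefactor² = (2J+1)·Δ·N² = 96/7
  k=1: −1/(1!·1!·3!·0!·1!·0!) = -1/6
Σ = -1/6  ⇒  CG² = 96/7·(-1/6)² = 8/21
CG = −√(8/21) = -0.617213

−√(8/21) ≈ -0.617213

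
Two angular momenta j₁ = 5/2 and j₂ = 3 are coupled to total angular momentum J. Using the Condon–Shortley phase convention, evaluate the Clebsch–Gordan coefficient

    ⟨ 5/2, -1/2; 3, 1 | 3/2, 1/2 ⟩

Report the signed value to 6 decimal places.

−√(1/105) = -0.097590

triangle: 4!*1!*2!/8! = 48/40320
(j±m)!: 2!*3!*4!*2!*2!*1! = 1152
prefactor² = (2J+1)*Δ*N² = 192/35
  k=2: +1/(2!*2!*1!*2!*0!*0!) = 1/8
  k=3: −1/(3!*1!*0!*1!*1!*1!) = -1/6
Σ = -1/24  ⇒  CG² = 192/35*(-1/24)² = 1/105
CG = −√(1/105) = -0.097590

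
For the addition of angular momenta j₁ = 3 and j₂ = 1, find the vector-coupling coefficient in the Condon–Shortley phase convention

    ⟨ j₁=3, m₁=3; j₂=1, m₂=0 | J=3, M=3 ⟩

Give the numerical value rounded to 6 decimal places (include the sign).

j₁+j₂−J=1  J+j₁−j₂=5  J−j₁+j₂=1  j₁+j₂+J+1=8
(j₁±m₁, j₂±m₂, J±M) = (6,0,1,1,6,0)
P² = 10800
sum k=0..0:
  [0] +1/120 = 1/120
S = 1/120
C² = P²·S² = 3/4 ; C = +0.866025

+0.866025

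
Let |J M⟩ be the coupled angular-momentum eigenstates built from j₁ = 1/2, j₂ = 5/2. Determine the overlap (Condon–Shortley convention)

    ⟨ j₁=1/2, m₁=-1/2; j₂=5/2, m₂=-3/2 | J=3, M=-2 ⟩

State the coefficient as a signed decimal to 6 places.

j₁+j₂−J=0  J+j₁−j₂=1  J−j₁+j₂=5  j₁+j₂+J+1=7
(j₁±m₁, j₂±m₂, J±M) = (0,1,1,4,1,5)
P² = 480
sum k=0..0:
  [0] +1/24 = 1/24
S = 1/24
C² = P²·S² = 5/6 ; C = +0.912871

+√(5/6) ≈ +0.912871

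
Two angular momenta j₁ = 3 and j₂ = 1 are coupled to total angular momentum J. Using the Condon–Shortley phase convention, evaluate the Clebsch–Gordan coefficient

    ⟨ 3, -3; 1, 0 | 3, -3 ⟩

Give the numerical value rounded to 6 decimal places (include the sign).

√[7·1!5!1!/8! · 0!6!1!1!0!6!] = √(10800)
  +(−1)^1/∏(1,0,5,0,0,1)! = -1/120  (running -1/120)
⟨..|..⟩ = √(10800)·(-1/120) = -0.866025

−√(3/4) = -0.866025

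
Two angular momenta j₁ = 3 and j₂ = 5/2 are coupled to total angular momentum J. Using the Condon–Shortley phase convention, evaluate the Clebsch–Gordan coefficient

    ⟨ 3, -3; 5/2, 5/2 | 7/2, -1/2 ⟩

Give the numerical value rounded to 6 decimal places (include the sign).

+√(2/21) ≈ +0.308607

√[8·2!4!3!/10! · 0!6!5!0!3!4!] = √(55296/7)
  +(−1)^2/∏(2,0,4,3,0,0)! = 1/288  (running 1/288)
⟨..|..⟩ = √(55296/7)·(1/288) = +0.308607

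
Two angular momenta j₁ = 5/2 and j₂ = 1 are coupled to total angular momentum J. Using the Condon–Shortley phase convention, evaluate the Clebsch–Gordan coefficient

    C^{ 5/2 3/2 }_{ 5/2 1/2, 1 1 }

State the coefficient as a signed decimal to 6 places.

j₁+j₂−J=1  J+j₁−j₂=4  J−j₁+j₂=1  j₁+j₂+J+1=7
(j₁±m₁, j₂±m₂, J±M) = (3,2,2,0,4,1)
P² = 576/35
sum k=1..1:
  [1] −1/6 = -1/6
S = -1/6
C² = P²·S² = 16/35 ; C = -0.676123

−√(16/35) = -0.676123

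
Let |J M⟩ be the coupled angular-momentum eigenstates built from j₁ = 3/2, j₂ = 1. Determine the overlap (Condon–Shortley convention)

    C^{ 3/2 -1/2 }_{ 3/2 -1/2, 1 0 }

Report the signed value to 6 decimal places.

−√(1/15) ≈ -0.258199

√[4·1!2!1!/5! · 1!2!1!1!1!2!] = √(4/15)
  +(−1)^0/∏(0,1,2,1,0,0)! = 1/2  (running 1/2)
  +(−1)^1/∏(1,0,1,0,1,1)! = -1  (running -1/2)
⟨..|..⟩ = √(4/15)·(-1/2) = -0.258199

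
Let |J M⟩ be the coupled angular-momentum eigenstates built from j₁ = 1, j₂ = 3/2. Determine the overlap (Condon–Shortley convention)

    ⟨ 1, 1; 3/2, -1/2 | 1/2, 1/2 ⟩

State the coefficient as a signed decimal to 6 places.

+√(1/6) ≈ +0.408248

√[2·2!0!1!/4! · 2!0!1!2!1!0!] = √(2/3)
  +(−1)^0/∏(0,2,0,1,0,0)! = 1/2  (running 1/2)
⟨..|..⟩ = √(2/3)·(1/2) = +0.408248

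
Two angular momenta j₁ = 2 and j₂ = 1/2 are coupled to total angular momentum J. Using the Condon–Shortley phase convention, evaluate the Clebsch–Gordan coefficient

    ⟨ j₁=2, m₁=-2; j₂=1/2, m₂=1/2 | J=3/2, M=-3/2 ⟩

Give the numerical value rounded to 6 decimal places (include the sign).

j₁+j₂−J=1  J+j₁−j₂=3  J−j₁+j₂=0  j₁+j₂+J+1=5
(j₁±m₁, j₂±m₂, J±M) = (0,4,1,0,0,3)
P² = 144/5
sum k=1..1:
  [1] −1/6 = -1/6
S = -1/6
C² = P²·S² = 4/5 ; C = -0.894427

-0.894427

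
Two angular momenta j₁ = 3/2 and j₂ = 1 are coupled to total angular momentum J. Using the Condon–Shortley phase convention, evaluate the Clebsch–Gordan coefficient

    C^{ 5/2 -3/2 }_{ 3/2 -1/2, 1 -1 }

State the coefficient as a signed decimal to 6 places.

j₁+j₂−J=0  J+j₁−j₂=3  J−j₁+j₂=2  j₁+j₂+J+1=6
(j₁±m₁, j₂±m₂, J±M) = (1,2,0,2,1,4)
P² = 48/5
sum k=0..0:
  [0] +1/4 = 1/4
S = 1/4
C² = P²·S² = 3/5 ; C = +0.774597

+0.774597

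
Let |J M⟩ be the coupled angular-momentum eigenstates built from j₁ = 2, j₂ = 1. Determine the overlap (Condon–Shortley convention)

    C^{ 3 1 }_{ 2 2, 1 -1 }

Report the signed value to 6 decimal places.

+√(1/15) = +0.258199

√[7·0!4!2!/7! · 4!0!0!2!4!2!] = √(768/5)
  +(−1)^0/∏(0,0,0,0,4,2)! = 1/48  (running 1/48)
⟨..|..⟩ = √(768/5)·(1/48) = +0.258199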